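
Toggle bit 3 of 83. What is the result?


83 ^ (1 << 3) = 83 ^ 8 = 91

91


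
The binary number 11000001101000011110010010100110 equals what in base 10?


11000001101000011110010010100110 in decimal = 3248612518

3248612518


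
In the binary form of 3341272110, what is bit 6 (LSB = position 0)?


0b11000111001001111100010000101110, position 6 = 0

0


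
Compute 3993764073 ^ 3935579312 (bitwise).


0b11101110000011000000000011101001 ^ 0b11101010100101000010110010110000 = 0b100100110000010110001011001 = 77081689

77081689


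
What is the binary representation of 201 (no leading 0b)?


201 = 11001001 in binary

11001001


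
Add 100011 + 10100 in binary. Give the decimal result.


100011 + 10100 = 110111 = 55

55


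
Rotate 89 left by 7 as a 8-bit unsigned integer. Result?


Rotate 0b1011001 left by 7 (8-bit) = 0b10101100 = 172

172


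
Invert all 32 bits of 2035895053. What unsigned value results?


2035895053 ^ 4294967295 = 2259072242

2259072242


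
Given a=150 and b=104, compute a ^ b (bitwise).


150 ^ 104 = 254

254


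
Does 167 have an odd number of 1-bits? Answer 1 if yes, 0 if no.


0b10100111 has 5 ones => parity 1

1


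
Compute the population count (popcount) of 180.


0b10110100 has 4 set bits

4


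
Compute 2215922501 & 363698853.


0b10000100000101000100101101000101 & 0b10101101011011001101010100101 = 0b100000001000000101000000101 = 67373573

67373573


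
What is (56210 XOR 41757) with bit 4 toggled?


Step 1: 56210 ^ 41757 = 30863
Step 2: 30863 ^ (1 << 4) = 30863 ^ 16 = 30879

30879


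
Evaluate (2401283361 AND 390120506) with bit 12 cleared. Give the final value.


Step 1: 2401283361 & 390120506 = 117474336
Step 2: 117474336 & ~(1 << 12) = 117474336

117474336


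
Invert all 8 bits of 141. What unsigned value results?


141 ^ 255 = 114

114


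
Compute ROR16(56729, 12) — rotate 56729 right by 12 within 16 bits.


Rotate 0b1101110110011001 right by 12 (16-bit) = 0b1101100110011101 = 55709

55709


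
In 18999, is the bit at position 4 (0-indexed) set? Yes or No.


0b100101000110111, bit 4 = 1. Yes

Yes


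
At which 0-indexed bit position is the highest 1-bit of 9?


0b1001. Highest set bit at position 3

3


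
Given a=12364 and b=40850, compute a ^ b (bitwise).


12364 ^ 40850 = 45022

45022


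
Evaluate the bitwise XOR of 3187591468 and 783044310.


0b10111101111111101100100100101100 ^ 0b101110101011000100111011010110 = 0b10010011010100101000011111111010 = 2471659514

2471659514


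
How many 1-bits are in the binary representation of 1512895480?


0b1011010001011001111001111111000 has 18 set bits

18


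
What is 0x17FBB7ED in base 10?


17FBB7ED hex = 402372589 decimal

402372589


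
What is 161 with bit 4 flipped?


161 ^ (1 << 4) = 161 ^ 16 = 177

177


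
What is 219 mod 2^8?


219 & 255 = 219

219


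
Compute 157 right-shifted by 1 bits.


0b10011101 >> 1 = 0b1001110 = 78

78


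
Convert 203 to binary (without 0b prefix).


203 = 11001011 in binary

11001011


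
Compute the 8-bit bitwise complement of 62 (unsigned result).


~0b111110 = 0b11000001 = 193 (8-bit unsigned)

193


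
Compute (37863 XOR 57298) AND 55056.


Step 1: 37863 ^ 57298 = 19509
Step 2: 19509 & 55056 = 17424

17424


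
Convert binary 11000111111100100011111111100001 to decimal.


11000111111100100011111111100001 in decimal = 3354542049

3354542049


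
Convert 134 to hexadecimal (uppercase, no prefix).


134 = 86 hex

86


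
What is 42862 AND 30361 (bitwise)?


0b1010011101101110 & 0b111011010011001 = 0b10011000001000 = 9736

9736


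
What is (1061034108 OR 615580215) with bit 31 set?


Step 1: 1061034108 | 615580215 = 1069488767
Step 2: 1069488767 | (1 << 31) = 1069488767 | 2147483648 = 3216972415

3216972415


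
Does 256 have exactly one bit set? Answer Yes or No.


0b100000000. Only one bit set => Yes

Yes


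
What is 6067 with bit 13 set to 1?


6067 | (1 << 13) = 6067 | 8192 = 14259

14259


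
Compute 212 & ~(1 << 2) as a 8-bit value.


212 & ~(1 << 2) = 208

208


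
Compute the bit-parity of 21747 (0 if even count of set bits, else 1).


0b101010011110011 has 9 ones => parity 1

1


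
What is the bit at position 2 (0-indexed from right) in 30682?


0b111011111011010, position 2 = 0

0


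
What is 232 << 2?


0b11101000 << 2 = 0b1110100000 = 928

928


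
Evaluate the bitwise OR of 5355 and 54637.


0b1010011101011 | 0b1101010101101101 = 0b1101010111101111 = 54767

54767


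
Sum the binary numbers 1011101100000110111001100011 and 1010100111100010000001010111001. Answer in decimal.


1011101100000110111001100011 + 1010100111100010000001010111001 = 1100000101000010111000100011100 = 1621192988

1621192988


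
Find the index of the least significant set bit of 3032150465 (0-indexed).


0b10110100101110101111000111000001. Lowest set bit at position 0

0


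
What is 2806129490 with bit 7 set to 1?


2806129490 | (1 << 7) = 2806129490 | 128 = 2806129618

2806129618


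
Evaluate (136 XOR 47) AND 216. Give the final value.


Step 1: 136 ^ 47 = 167
Step 2: 167 & 216 = 128

128


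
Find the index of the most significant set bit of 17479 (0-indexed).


0b100010001000111. Highest set bit at position 14

14


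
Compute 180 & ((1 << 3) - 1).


180 & 7 = 4

4


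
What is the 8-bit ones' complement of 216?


216 ^ 255 = 39

39


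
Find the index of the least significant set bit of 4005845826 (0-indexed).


0b11101110110001000101101101000010. Lowest set bit at position 1

1


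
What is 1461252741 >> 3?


0b1010111000110001111001010000101 >> 3 = 0b1010111000110001111001010000 = 182656592

182656592


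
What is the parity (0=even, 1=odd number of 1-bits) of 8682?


0b10000111101010 has 7 ones => parity 1

1


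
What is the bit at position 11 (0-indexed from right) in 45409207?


0b10101101001110001110110111, position 11 = 0

0


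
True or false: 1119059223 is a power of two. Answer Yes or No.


0b1000010101100110111110100010111. Multiple bits set => No

No


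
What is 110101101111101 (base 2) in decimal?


110101101111101 in decimal = 27517

27517


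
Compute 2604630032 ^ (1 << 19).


2604630032 ^ (1 << 19) = 2604630032 ^ 524288 = 2604105744

2604105744


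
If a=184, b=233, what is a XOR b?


184 ^ 233 = 81

81


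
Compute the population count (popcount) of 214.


0b11010110 has 5 set bits

5


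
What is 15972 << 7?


0b11111001100100 << 7 = 0b111110011001000000000 = 2044416

2044416


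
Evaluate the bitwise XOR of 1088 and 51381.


0b10001000000 ^ 0b1100100010110101 = 0b1100110011110101 = 52469

52469


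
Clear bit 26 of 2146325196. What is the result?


2146325196 & ~(1 << 26) = 2079216332

2079216332


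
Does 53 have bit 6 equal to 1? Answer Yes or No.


0b110101, bit 6 = 0. No

No


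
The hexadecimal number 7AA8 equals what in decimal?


7AA8 hex = 31400 decimal

31400


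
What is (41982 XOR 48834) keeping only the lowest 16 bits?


Step 1: 41982 ^ 48834 = 7484
Step 2: 7484 & 65535 = 7484

7484


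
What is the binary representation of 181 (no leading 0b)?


181 = 10110101 in binary

10110101


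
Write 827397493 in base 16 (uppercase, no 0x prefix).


827397493 = 31511575 hex

31511575


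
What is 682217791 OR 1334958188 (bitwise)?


0b101000101010011101000100111111 | 0b1001111100100011101100001101100 = 0b1101111101110011101100101111111 = 1874450815

1874450815


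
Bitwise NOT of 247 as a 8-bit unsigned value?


~0b11110111 = 0b1000 = 8 (8-bit unsigned)

8


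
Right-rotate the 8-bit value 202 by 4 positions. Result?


Rotate 0b11001010 right by 4 (8-bit) = 0b10101100 = 172

172


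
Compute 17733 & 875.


0b100010101000101 & 0b1101101011 = 0b101000001 = 321

321


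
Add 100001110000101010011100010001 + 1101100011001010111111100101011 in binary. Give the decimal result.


100001110000101010011100010001 + 1101100011001010111111100101011 = 10001110001010000010011000111100 = 2384995900

2384995900


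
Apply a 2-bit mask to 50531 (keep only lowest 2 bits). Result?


50531 & 3 = 3

3


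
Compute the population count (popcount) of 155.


0b10011011 has 5 set bits

5


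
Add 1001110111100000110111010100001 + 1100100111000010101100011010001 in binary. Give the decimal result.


1001110111100000110111010100001 + 1100100111000010101100011010001 = 10110011110100011100011101110010 = 3016869746

3016869746


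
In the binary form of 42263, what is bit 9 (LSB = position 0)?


0b1010010100010111, position 9 = 0

0


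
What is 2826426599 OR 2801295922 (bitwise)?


0b10101000011101111101100011100111 | 0b10100110111110000110001000110010 = 0b10101110111111111111101011110111 = 2936011511

2936011511


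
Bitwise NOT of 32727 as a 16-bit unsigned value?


~0b111111111010111 = 0b1000000000101000 = 32808 (16-bit unsigned)

32808


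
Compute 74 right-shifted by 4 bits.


0b1001010 >> 4 = 0b100 = 4

4


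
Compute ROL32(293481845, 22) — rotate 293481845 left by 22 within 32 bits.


Rotate 0b10001011111100010110101110101 left by 22 (32-bit) = 0b1011101010001000101111110001011 = 1564761995

1564761995


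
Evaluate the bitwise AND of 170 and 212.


0b10101010 & 0b11010100 = 0b10000000 = 128

128


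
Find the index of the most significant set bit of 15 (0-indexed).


0b1111. Highest set bit at position 3

3


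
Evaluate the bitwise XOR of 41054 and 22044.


0b1010000001011110 ^ 0b101011000011100 = 0b1111011001000010 = 63042

63042


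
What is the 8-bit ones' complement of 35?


35 ^ 255 = 220

220


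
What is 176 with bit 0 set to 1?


176 | (1 << 0) = 176 | 1 = 177

177


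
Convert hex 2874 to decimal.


2874 hex = 10356 decimal

10356


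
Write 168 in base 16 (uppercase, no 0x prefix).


168 = A8 hex

A8


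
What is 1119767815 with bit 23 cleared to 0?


1119767815 & ~(1 << 23) = 1111379207

1111379207


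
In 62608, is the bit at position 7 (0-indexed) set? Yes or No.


0b1111010010010000, bit 7 = 1. Yes

Yes


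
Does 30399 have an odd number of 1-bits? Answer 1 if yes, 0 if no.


0b111011010111111 has 12 ones => parity 0

0


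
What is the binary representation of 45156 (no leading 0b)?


45156 = 1011000001100100 in binary

1011000001100100


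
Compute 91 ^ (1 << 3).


91 ^ (1 << 3) = 91 ^ 8 = 83

83


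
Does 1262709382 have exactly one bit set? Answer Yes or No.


0b1001011010000110110101010000110. Multiple bits set => No

No


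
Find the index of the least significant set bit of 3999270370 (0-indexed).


0b11101110011000000000010111100010. Lowest set bit at position 1

1


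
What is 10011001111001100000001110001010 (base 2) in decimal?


10011001111001100000001110001010 in decimal = 2581988234

2581988234


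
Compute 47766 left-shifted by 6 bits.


0b1011101010010110 << 6 = 0b1011101010010110000000 = 3057024

3057024


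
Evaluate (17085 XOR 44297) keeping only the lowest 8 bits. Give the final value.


Step 1: 17085 ^ 44297 = 61364
Step 2: 61364 & 255 = 180

180


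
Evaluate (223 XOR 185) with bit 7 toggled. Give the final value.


Step 1: 223 ^ 185 = 102
Step 2: 102 ^ (1 << 7) = 102 ^ 128 = 230

230


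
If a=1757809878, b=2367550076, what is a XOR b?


1757809878 ^ 2367550076 = 3856400042

3856400042


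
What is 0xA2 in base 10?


A2 hex = 162 decimal

162


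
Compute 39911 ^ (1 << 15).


39911 ^ (1 << 15) = 39911 ^ 32768 = 7143

7143


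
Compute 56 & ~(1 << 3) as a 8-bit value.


56 & ~(1 << 3) = 48

48


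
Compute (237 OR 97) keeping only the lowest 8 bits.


Step 1: 237 | 97 = 237
Step 2: 237 & 255 = 237

237


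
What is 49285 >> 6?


0b1100000010000101 >> 6 = 0b1100000010 = 770

770


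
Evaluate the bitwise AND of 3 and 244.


0b11 & 0b11110100 = 0b0 = 0

0


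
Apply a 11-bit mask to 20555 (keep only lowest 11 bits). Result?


20555 & 2047 = 75

75


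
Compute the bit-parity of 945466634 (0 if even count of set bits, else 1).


0b111000010110101010110100001010 has 14 ones => parity 0

0


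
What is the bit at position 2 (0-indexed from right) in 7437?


0b1110100001101, position 2 = 1

1


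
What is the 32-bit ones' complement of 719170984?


719170984 ^ 4294967295 = 3575796311

3575796311


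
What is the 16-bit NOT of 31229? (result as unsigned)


~0b111100111111101 = 0b1000011000000010 = 34306 (16-bit unsigned)

34306


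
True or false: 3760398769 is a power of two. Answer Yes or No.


0b11100000001000110010000110110001. Multiple bits set => No

No


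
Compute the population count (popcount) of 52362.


0b1100110010001010 has 7 set bits

7


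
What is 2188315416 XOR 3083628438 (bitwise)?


0b10000010011011110000101100011000 ^ 0b10110111110011000110111110010110 = 0b110101101000110110010010001110 = 899900558

899900558


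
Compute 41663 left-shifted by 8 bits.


0b1010001010111111 << 8 = 0b101000101011111100000000 = 10665728

10665728


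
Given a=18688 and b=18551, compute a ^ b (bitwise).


18688 ^ 18551 = 375

375


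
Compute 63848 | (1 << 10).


63848 | (1 << 10) = 63848 | 1024 = 64872

64872


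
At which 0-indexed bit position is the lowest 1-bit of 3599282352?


0b11010110100010001011000010110000. Lowest set bit at position 4

4


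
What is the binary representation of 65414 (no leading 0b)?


65414 = 1111111110000110 in binary

1111111110000110


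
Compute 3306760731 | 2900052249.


0b11000101000110010010101000011011 | 0b10101100110110110100100100011001 = 0b11101101110110110110101100011011 = 3990579995

3990579995


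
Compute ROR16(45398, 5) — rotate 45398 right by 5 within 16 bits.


Rotate 0b1011000101010110 right by 5 (16-bit) = 0b1011010110001010 = 46474

46474


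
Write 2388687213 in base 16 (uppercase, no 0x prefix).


2388687213 = 8E60796D hex

8E60796D


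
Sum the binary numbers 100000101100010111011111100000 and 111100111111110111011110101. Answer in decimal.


100000101100010111011111100000 + 111100111111110111011110101 = 101000010100010110011011010101 = 676423381

676423381


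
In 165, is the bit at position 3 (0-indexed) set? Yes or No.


0b10100101, bit 3 = 0. No

No


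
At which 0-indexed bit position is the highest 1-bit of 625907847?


0b100101010011101001100010000111. Highest set bit at position 29

29


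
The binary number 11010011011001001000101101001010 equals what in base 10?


11010011011001001000101101001010 in decimal = 3546581834

3546581834


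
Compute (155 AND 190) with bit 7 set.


Step 1: 155 & 190 = 154
Step 2: 154 | (1 << 7) = 154 | 128 = 154

154


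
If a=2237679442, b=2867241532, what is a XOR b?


2237679442 ^ 2867241532 = 797369710

797369710


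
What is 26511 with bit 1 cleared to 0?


26511 & ~(1 << 1) = 26509

26509


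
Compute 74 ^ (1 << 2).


74 ^ (1 << 2) = 74 ^ 4 = 78

78


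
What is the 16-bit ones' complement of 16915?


16915 ^ 65535 = 48620

48620


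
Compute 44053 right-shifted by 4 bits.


0b1010110000010101 >> 4 = 0b101011000001 = 2753

2753


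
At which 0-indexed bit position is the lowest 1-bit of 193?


0b11000001. Lowest set bit at position 0

0


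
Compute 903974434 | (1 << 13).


903974434 | (1 << 13) = 903974434 | 8192 = 903982626

903982626


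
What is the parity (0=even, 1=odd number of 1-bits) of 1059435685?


0b111111001001011011010010100101 has 17 ones => parity 1

1


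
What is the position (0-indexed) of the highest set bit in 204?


0b11001100. Highest set bit at position 7

7


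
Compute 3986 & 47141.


0b111110010010 & 0b1011100000100101 = 0b100000000000 = 2048

2048


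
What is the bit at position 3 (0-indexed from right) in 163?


0b10100011, position 3 = 0

0


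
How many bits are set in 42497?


0b1010011000000001 has 5 set bits

5


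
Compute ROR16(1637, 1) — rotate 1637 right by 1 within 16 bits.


Rotate 0b11001100101 right by 1 (16-bit) = 0b1000001100110010 = 33586

33586


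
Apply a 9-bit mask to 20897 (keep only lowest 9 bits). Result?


20897 & 511 = 417

417


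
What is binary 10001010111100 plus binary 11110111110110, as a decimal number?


10001010111100 + 11110111110110 = 110000010110010 = 24754

24754


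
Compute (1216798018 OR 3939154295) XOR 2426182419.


Step 1: 1216798018 | 3939154295 = 3939433847
Step 2: 3939433847 ^ 2426182419 = 2052220516

2052220516


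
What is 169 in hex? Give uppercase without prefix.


169 = A9 hex

A9


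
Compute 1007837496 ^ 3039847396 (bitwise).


0b111100000100100110000100111000 ^ 0b10110101001100000110001111100100 = 0b10001001001000100000001011011100 = 2300707548

2300707548


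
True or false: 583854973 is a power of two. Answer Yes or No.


0b100010110011001110101101111101. Multiple bits set => No

No


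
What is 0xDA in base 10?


DA hex = 218 decimal

218


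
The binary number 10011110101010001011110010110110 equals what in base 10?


10011110101010001011110010110110 in decimal = 2661858486

2661858486


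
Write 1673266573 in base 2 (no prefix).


1673266573 = 1100011101111000000010110001101 in binary

1100011101111000000010110001101


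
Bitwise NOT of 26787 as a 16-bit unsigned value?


~0b110100010100011 = 0b1001011101011100 = 38748 (16-bit unsigned)

38748


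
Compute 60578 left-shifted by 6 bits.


0b1110110010100010 << 6 = 0b1110110010100010000000 = 3876992

3876992


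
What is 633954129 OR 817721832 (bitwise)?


0b100101110010010101111101010001 | 0b110000101111010111000111101000 = 0b110101111111010111111111111001 = 905805817

905805817


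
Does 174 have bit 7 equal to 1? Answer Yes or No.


0b10101110, bit 7 = 1. Yes

Yes


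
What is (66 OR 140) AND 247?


Step 1: 66 | 140 = 206
Step 2: 206 & 247 = 198

198


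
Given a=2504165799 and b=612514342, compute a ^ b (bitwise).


2504165799 ^ 612514342 = 2982196097

2982196097


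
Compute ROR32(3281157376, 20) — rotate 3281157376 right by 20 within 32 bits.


Rotate 0b11000011100100100111110100000000 right by 20 (32-bit) = 0b100111110100000000110000111001 = 667946041

667946041


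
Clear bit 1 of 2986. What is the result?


2986 & ~(1 << 1) = 2984

2984


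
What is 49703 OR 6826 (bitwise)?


0b1100001000100111 | 0b1101010101010 = 0b1101101010101111 = 55983

55983


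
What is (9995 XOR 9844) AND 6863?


Step 1: 9995 ^ 9844 = 383
Step 2: 383 & 6863 = 79

79


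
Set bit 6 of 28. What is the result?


28 | (1 << 6) = 28 | 64 = 92

92


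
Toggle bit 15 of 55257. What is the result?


55257 ^ (1 << 15) = 55257 ^ 32768 = 22489

22489


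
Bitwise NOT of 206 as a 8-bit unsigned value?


~0b11001110 = 0b110001 = 49 (8-bit unsigned)

49


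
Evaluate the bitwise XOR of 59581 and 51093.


0b1110100010111101 ^ 0b1100011110010101 = 0b10111100101000 = 12072

12072


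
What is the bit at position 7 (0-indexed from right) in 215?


0b11010111, position 7 = 1

1


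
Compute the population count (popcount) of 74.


0b1001010 has 3 set bits

3


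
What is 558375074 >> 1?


0b100001010010000010000010100010 >> 1 = 0b10000101001000001000001010001 = 279187537

279187537


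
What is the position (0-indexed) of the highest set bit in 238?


0b11101110. Highest set bit at position 7

7


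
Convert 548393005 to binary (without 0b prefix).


548393005 = 100000101011111101000000101101 in binary

100000101011111101000000101101


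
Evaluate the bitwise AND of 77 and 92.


0b1001101 & 0b1011100 = 0b1001100 = 76

76


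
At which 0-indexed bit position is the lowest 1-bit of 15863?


0b11110111110111. Lowest set bit at position 0

0


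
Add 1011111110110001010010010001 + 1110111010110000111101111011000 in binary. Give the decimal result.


1011111110110001010010010001 + 1110111010110000111101111011000 = 10000011010100111001000001101001 = 2203291753

2203291753


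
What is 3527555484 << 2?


0b11010010010000100011100110011100 << 2 = 0b1101001001000010001110011001110000 = 14110221936

14110221936


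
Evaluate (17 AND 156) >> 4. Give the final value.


Step 1: 17 & 156 = 16
Step 2: 16 >> 4 = 1

1


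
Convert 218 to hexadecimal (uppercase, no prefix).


218 = DA hex

DA


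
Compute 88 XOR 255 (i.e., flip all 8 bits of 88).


88 ^ 255 = 167

167


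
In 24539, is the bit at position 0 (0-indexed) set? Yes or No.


0b101111111011011, bit 0 = 1. Yes

Yes


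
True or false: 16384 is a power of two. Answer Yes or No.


0b100000000000000. Only one bit set => Yes

Yes


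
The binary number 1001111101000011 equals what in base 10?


1001111101000011 in decimal = 40771

40771


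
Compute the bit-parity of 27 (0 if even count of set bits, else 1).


0b11011 has 4 ones => parity 0

0


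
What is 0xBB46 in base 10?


BB46 hex = 47942 decimal

47942


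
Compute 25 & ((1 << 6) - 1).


25 & 63 = 25

25


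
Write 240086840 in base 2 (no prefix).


240086840 = 1110010011110110111100111000 in binary

1110010011110110111100111000


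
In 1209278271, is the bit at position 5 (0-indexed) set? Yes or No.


0b1001000000101000001111100111111, bit 5 = 1. Yes

Yes


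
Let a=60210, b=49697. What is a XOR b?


60210 ^ 49697 = 10515

10515


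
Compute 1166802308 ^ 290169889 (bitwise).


0b1000101100010111111110110000100 ^ 0b10001010010111010010000100001 = 0b1010100110000000101100110100101 = 1421892005

1421892005


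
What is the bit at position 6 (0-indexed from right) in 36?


0b100100, position 6 = 0

0


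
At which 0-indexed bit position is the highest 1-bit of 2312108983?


0b10001001110011111111101110110111. Highest set bit at position 31

31


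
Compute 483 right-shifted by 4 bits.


0b111100011 >> 4 = 0b11110 = 30

30


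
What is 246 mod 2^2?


246 & 3 = 2

2


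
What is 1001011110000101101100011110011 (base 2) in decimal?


1001011110000101101100011110011 in decimal = 1271060723

1271060723


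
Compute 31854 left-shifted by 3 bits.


0b111110001101110 << 3 = 0b111110001101110000 = 254832

254832


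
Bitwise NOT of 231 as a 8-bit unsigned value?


~0b11100111 = 0b11000 = 24 (8-bit unsigned)

24


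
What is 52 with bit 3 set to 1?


52 | (1 << 3) = 52 | 8 = 60

60


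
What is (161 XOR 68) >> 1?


Step 1: 161 ^ 68 = 229
Step 2: 229 >> 1 = 114

114


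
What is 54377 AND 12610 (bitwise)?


0b1101010001101001 & 0b11000101000010 = 0b1000001000000 = 4160

4160


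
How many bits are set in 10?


0b1010 has 2 set bits

2


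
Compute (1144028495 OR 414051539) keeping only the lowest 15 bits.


Step 1: 1144028495 | 414051539 = 1555955167
Step 2: 1555955167 & 32767 = 32223

32223


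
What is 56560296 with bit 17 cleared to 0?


56560296 & ~(1 << 17) = 56429224

56429224


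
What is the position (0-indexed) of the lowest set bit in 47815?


0b1011101011000111. Lowest set bit at position 0

0


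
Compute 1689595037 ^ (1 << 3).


1689595037 ^ (1 << 3) = 1689595037 ^ 8 = 1689595029

1689595029


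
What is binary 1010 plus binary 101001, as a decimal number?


1010 + 101001 = 110011 = 51

51


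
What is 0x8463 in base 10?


8463 hex = 33891 decimal

33891


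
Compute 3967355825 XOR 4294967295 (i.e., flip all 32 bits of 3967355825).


3967355825 ^ 4294967295 = 327611470

327611470


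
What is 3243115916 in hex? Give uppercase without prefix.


3243115916 = C14E058C hex

C14E058C


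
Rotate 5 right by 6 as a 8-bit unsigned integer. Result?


Rotate 0b101 right by 6 (8-bit) = 0b10100 = 20

20


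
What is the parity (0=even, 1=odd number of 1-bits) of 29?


0b11101 has 4 ones => parity 0

0


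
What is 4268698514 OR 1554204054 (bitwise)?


0b11111110011011110010101110010010 | 0b1011100101000110100010110010110 = 0b11111110111011110110111110010110 = 4277104534

4277104534


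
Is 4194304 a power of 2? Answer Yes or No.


0b10000000000000000000000. Only one bit set => Yes

Yes


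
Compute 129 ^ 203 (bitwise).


0b10000001 ^ 0b11001011 = 0b1001010 = 74

74


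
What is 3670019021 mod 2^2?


3670019021 & 3 = 1

1


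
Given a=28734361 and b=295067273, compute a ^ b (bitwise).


28734361 ^ 295067273 = 270544144

270544144


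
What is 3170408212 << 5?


0b10111100111110001001011100010100 << 5 = 0b1011110011111000100101110001010000000 = 101453062784

101453062784


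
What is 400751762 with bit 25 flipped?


400751762 ^ (1 << 25) = 400751762 ^ 33554432 = 367197330

367197330


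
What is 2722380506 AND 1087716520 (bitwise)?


0b10100010010001000011101011011010 & 0b1000000110101010011110010101000 = 0b10001000011100010001000 = 4470920

4470920


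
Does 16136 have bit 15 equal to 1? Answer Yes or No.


0b11111100001000, bit 15 = 0. No

No


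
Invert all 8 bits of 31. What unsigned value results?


31 ^ 255 = 224

224


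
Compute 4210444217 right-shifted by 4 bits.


0b11111010111101100100011110111001 >> 4 = 0b1111101011110110010001111011 = 263152763

263152763


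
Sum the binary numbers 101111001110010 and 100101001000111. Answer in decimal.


101111001110010 + 100101001000111 = 1010100010111001 = 43193

43193


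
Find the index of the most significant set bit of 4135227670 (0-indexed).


0b11110110011110101001000100010110. Highest set bit at position 31

31


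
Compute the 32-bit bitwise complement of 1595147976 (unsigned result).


~0b1011111000101000000011011001000 = 0b10100000111010111111100100110111 = 2699819319 (32-bit unsigned)

2699819319


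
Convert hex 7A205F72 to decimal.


7A205F72 hex = 2048941938 decimal

2048941938


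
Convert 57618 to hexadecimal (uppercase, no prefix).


57618 = E112 hex

E112


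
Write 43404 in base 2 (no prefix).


43404 = 1010100110001100 in binary

1010100110001100


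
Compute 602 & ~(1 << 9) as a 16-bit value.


602 & ~(1 << 9) = 90

90


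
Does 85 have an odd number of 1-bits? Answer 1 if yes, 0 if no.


0b1010101 has 4 ones => parity 0

0


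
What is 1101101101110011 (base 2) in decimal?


1101101101110011 in decimal = 56179

56179


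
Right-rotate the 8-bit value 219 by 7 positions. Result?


Rotate 0b11011011 right by 7 (8-bit) = 0b10110111 = 183

183


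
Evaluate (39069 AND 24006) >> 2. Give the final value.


Step 1: 39069 & 24006 = 6276
Step 2: 6276 >> 2 = 1569

1569


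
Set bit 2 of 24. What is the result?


24 | (1 << 2) = 24 | 4 = 28

28


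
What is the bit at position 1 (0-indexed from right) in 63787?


0b1111100100101011, position 1 = 1

1


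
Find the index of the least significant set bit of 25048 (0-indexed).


0b110000111011000. Lowest set bit at position 3

3


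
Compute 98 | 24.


0b1100010 | 0b11000 = 0b1111010 = 122

122


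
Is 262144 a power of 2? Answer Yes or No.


0b1000000000000000000. Only one bit set => Yes

Yes


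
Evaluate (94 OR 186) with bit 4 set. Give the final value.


Step 1: 94 | 186 = 254
Step 2: 254 | (1 << 4) = 254 | 16 = 254

254


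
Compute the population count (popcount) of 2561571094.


0b10011000101011100111100100010110 has 16 set bits

16


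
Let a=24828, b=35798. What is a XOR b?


24828 ^ 35798 = 60202

60202


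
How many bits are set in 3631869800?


0b11011000011110011110111101101000 has 19 set bits

19


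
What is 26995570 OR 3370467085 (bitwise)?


0b1100110111110101101110010 | 0b11001000111001010011111100001101 = 0b11001001111111111111111101111111 = 3388997503

3388997503


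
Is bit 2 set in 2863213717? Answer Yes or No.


0b10101010101010010010110010010101, bit 2 = 1. Yes

Yes


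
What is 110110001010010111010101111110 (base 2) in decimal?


110110001010010111010101111110 in decimal = 908686718

908686718


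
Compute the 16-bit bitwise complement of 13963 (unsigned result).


~0b11011010001011 = 0b1100100101110100 = 51572 (16-bit unsigned)

51572


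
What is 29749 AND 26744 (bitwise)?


0b111010000110101 & 0b110100001111000 = 0b110000000110000 = 24624

24624


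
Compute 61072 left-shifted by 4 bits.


0b1110111010010000 << 4 = 0b11101110100100000000 = 977152

977152


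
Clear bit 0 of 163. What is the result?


163 & ~(1 << 0) = 162

162


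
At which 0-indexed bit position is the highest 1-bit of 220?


0b11011100. Highest set bit at position 7

7


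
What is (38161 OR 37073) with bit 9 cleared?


Step 1: 38161 | 37073 = 38353
Step 2: 38353 & ~(1 << 9) = 38353

38353


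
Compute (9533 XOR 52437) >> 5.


Step 1: 9533 ^ 52437 = 59880
Step 2: 59880 >> 5 = 1871

1871


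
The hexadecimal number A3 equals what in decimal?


A3 hex = 163 decimal

163


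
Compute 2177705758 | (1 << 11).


2177705758 | (1 << 11) = 2177705758 | 2048 = 2177707806

2177707806


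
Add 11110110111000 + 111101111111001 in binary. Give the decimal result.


11110110111000 + 111101111111001 = 1011100110110001 = 47537

47537


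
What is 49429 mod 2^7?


49429 & 127 = 21

21


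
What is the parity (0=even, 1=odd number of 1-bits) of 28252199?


0b1101011110001100000100111 has 13 ones => parity 1

1


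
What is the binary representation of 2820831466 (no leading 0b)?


2820831466 = 10101000001000100111100011101010 in binary

10101000001000100111100011101010


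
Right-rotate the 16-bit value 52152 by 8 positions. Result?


Rotate 0b1100101110111000 right by 8 (16-bit) = 0b1011100011001011 = 47307

47307


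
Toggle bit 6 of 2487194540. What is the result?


2487194540 ^ (1 << 6) = 2487194540 ^ 64 = 2487194604

2487194604


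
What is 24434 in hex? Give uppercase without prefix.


24434 = 5F72 hex

5F72


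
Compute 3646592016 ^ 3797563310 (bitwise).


0b11011001010110101001010000010000 ^ 0b11100010010110100011011110101110 = 0b111011000000001010001110111110 = 989897662

989897662


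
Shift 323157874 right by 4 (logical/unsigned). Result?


0b10011010000101111111101110010 >> 4 = 0b1001101000010111111110111 = 20197367

20197367


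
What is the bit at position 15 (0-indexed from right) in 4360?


0b1000100001000, position 15 = 0

0


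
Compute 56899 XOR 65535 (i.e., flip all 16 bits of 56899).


56899 ^ 65535 = 8636

8636


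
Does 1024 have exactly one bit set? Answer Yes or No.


0b10000000000. Only one bit set => Yes

Yes


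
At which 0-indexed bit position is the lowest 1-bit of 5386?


0b1010100001010. Lowest set bit at position 1

1


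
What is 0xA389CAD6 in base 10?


A389CAD6 hex = 2743716566 decimal

2743716566


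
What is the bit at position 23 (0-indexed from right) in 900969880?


0b110101101100111011010110011000, position 23 = 1

1


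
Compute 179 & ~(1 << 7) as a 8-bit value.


179 & ~(1 << 7) = 51

51


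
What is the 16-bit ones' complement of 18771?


18771 ^ 65535 = 46764

46764


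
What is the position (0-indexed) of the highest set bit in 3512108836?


0b11010001010101101000011100100100. Highest set bit at position 31

31


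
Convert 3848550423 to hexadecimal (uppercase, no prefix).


3848550423 = E5643817 hex

E5643817


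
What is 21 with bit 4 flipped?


21 ^ (1 << 4) = 21 ^ 16 = 5

5


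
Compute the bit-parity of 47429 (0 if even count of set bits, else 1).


0b1011100101000101 has 8 ones => parity 0

0


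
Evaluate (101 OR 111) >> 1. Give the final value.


Step 1: 101 | 111 = 111
Step 2: 111 >> 1 = 55

55


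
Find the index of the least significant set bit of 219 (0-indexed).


0b11011011. Lowest set bit at position 0

0


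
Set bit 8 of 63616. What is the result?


63616 | (1 << 8) = 63616 | 256 = 63872

63872


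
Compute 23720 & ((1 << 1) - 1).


23720 & 1 = 0

0


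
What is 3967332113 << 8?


0b11101100011110001010111100010001 << 8 = 0b1110110001111000101011110001000100000000 = 1015637020928

1015637020928


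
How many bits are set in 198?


0b11000110 has 4 set bits

4


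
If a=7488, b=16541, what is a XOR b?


7488 ^ 16541 = 24029

24029


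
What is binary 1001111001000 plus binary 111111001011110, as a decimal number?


1001111001000 + 111111001011110 = 1001001000100110 = 37414

37414


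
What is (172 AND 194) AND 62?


Step 1: 172 & 194 = 128
Step 2: 128 & 62 = 0

0


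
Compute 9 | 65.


0b1001 | 0b1000001 = 0b1001001 = 73

73


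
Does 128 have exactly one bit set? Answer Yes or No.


0b10000000. Only one bit set => Yes

Yes


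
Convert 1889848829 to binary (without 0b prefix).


1889848829 = 1110000101001001100110111111101 in binary

1110000101001001100110111111101


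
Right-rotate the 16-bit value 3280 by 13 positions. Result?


Rotate 0b110011010000 right by 13 (16-bit) = 0b110011010000000 = 26240

26240


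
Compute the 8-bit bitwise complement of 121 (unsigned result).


~0b1111001 = 0b10000110 = 134 (8-bit unsigned)

134


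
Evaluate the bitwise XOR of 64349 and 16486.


0b1111101101011101 ^ 0b100000001100110 = 0b1011101100111011 = 47931

47931


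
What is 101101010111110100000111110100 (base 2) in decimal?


101101010111110100000111110100 in decimal = 761217524

761217524


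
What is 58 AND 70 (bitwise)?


0b111010 & 0b1000110 = 0b10 = 2

2


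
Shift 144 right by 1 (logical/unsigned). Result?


0b10010000 >> 1 = 0b1001000 = 72

72


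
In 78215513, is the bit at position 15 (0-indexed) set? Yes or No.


0b100101010010111100101011001, bit 15 = 0. No

No


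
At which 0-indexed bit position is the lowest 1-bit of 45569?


0b1011001000000001. Lowest set bit at position 0

0


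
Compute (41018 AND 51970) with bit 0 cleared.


Step 1: 41018 & 51970 = 32770
Step 2: 32770 & ~(1 << 0) = 32770

32770


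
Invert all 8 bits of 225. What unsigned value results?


225 ^ 255 = 30

30


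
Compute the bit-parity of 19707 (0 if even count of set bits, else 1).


0b100110011111011 has 10 ones => parity 0

0


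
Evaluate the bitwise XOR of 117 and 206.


0b1110101 ^ 0b11001110 = 0b10111011 = 187

187


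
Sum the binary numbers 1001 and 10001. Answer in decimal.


1001 + 10001 = 11010 = 26

26


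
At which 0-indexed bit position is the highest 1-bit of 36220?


0b1000110101111100. Highest set bit at position 15

15


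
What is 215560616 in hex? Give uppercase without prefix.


215560616 = CD931A8 hex

CD931A8


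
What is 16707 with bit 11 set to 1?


16707 | (1 << 11) = 16707 | 2048 = 18755

18755


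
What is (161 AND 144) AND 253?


Step 1: 161 & 144 = 128
Step 2: 128 & 253 = 128

128


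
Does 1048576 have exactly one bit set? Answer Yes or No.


0b100000000000000000000. Only one bit set => Yes

Yes


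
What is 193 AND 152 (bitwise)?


0b11000001 & 0b10011000 = 0b10000000 = 128

128


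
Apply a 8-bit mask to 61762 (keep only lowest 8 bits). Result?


61762 & 255 = 66

66


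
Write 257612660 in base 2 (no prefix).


257612660 = 1111010110101101101101110100 in binary

1111010110101101101101110100


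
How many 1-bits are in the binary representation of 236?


0b11101100 has 5 set bits

5


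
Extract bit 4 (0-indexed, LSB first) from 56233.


0b1101101110101001, position 4 = 0

0


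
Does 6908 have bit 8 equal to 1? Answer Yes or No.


0b1101011111100, bit 8 = 0. No

No


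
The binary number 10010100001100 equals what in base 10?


10010100001100 in decimal = 9484

9484


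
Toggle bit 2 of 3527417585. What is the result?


3527417585 ^ (1 << 2) = 3527417585 ^ 4 = 3527417589

3527417589


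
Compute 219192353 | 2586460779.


0b1101000100001001110000100001 | 0b10011010001010100100001001101011 = 0b10011111001110101101111001101011 = 2671435371

2671435371


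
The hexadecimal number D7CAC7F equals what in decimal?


D7CAC7F hex = 226274431 decimal

226274431


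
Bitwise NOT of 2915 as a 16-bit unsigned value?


~0b101101100011 = 0b1111010010011100 = 62620 (16-bit unsigned)

62620


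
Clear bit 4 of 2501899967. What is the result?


2501899967 & ~(1 << 4) = 2501899951

2501899951


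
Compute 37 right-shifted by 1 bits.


0b100101 >> 1 = 0b10010 = 18

18


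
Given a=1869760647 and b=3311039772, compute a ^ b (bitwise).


1869760647 ^ 3311039772 = 2854763931

2854763931


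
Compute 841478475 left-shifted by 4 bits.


0b110010001001111111000101001011 << 4 = 0b1100100010011111110001010010110000 = 13463655600

13463655600


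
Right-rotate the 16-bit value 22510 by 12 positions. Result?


Rotate 0b101011111101110 right by 12 (16-bit) = 0b111111011100101 = 32485

32485


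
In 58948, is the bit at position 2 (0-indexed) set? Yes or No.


0b1110011001000100, bit 2 = 1. Yes

Yes


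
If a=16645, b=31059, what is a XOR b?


16645 ^ 31059 = 14422

14422


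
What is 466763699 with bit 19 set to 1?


466763699 | (1 << 19) = 466763699 | 524288 = 467287987

467287987


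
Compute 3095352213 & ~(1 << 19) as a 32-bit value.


3095352213 & ~(1 << 19) = 3094827925

3094827925


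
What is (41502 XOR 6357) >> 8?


Step 1: 41502 ^ 6357 = 47819
Step 2: 47819 >> 8 = 186

186


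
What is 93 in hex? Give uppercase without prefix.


93 = 5D hex

5D


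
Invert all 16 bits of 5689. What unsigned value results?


5689 ^ 65535 = 59846

59846


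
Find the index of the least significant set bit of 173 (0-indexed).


0b10101101. Lowest set bit at position 0

0


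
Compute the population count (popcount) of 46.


0b101110 has 4 set bits

4


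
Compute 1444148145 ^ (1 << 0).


1444148145 ^ (1 << 0) = 1444148145 ^ 1 = 1444148144

1444148144


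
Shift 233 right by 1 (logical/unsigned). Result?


0b11101001 >> 1 = 0b1110100 = 116

116


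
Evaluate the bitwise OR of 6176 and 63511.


0b1100000100000 | 0b1111100000010111 = 0b1111100000110111 = 63543

63543


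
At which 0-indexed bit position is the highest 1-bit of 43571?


0b1010101000110011. Highest set bit at position 15

15


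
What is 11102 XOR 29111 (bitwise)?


0b10101101011110 ^ 0b111000110110111 = 0b101101011101001 = 23273

23273


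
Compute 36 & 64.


0b100100 & 0b1000000 = 0b0 = 0

0


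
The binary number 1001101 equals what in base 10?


1001101 in decimal = 77

77


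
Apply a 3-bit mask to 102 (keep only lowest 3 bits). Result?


102 & 7 = 6

6


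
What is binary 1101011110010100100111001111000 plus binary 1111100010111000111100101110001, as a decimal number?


1101011110010100100111001111000 + 1111100010111000111100101110001 = 11101000001001101100011111101001 = 3894855657

3894855657
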